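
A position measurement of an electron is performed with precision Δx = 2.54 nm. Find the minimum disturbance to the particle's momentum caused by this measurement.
2.076 × 10^-26 kg·m/s

The uncertainty principle implies that measuring position disturbs momentum:
ΔxΔp ≥ ℏ/2

When we measure position with precision Δx, we necessarily introduce a momentum uncertainty:
Δp ≥ ℏ/(2Δx)
Δp_min = (1.055e-34 J·s) / (2 × 2.540e-09 m)
Δp_min = 2.076e-26 kg·m/s

The more precisely we measure position, the greater the momentum disturbance.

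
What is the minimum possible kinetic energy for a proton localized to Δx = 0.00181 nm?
1.583 eV

Localizing a particle requires giving it sufficient momentum uncertainty:

1. From uncertainty principle: Δp ≥ ℏ/(2Δx)
   Δp_min = (1.055e-34 J·s) / (2 × 1.810e-12 m)
   Δp_min = 2.913e-23 kg·m/s

2. This momentum uncertainty corresponds to kinetic energy:
   KE ≈ (Δp)²/(2m) = (2.913e-23)²/(2 × 1.673e-27 kg)
   KE = 2.537e-19 J = 1.583 eV

Tighter localization requires more energy.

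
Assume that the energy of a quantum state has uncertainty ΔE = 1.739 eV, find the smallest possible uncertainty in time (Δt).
189.250 as

Using the energy-time uncertainty principle:
ΔEΔt ≥ ℏ/2

The minimum uncertainty in time is:
Δt_min = ℏ/(2ΔE)
Δt_min = (1.055e-34 J·s) / (2 × 2.786e-19 J)
Δt_min = 1.893e-16 s = 189.250 as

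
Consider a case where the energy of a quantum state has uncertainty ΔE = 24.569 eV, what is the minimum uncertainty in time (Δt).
13.395 as

Using the energy-time uncertainty principle:
ΔEΔt ≥ ℏ/2

The minimum uncertainty in time is:
Δt_min = ℏ/(2ΔE)
Δt_min = (1.055e-34 J·s) / (2 × 3.936e-18 J)
Δt_min = 1.340e-17 s = 13.395 as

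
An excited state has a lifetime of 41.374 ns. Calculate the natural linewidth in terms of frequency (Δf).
1.923 MHz

Using the energy-time uncertainty principle and E = hf:
ΔEΔt ≥ ℏ/2
hΔf·Δt ≥ ℏ/2

The minimum frequency uncertainty is:
Δf = ℏ/(2hτ) = 1/(4πτ)
Δf = 1/(4π × 4.137e-08 s)
Δf = 1.923e+06 Hz = 1.923 MHz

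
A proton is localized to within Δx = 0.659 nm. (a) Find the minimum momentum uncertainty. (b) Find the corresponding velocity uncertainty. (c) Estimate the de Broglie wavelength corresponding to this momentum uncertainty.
(a) Δp_min = 8.001 × 10^-26 kg·m/s
(b) Δv_min = 47.837 m/s
(c) λ_dB = 8.281 nm

Step-by-step:

(a) From the uncertainty principle:
Δp_min = ℏ/(2Δx) = (1.055e-34 J·s)/(2 × 6.590e-10 m) = 8.001e-26 kg·m/s

(b) The velocity uncertainty:
Δv = Δp/m = (8.001e-26 kg·m/s)/(1.673e-27 kg) = 4.784e+01 m/s = 47.837 m/s

(c) The de Broglie wavelength for this momentum:
λ = h/p = (6.626e-34 J·s)/(8.001e-26 kg·m/s) = 8.281e-09 m = 8.281 nm

Note: The de Broglie wavelength is comparable to the localization size, as expected from wave-particle duality.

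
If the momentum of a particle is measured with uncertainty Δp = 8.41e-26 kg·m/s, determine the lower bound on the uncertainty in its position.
626.975 pm

Using the Heisenberg uncertainty principle:
ΔxΔp ≥ ℏ/2

The minimum uncertainty in position is:
Δx_min = ℏ/(2Δp)
Δx_min = (1.055e-34 J·s) / (2 × 8.410e-26 kg·m/s)
Δx_min = 6.270e-10 m = 626.975 pm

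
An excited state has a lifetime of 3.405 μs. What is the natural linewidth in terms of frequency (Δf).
23.371 kHz

Using the energy-time uncertainty principle and E = hf:
ΔEΔt ≥ ℏ/2
hΔf·Δt ≥ ℏ/2

The minimum frequency uncertainty is:
Δf = ℏ/(2hτ) = 1/(4πτ)
Δf = 1/(4π × 3.405e-06 s)
Δf = 2.337e+04 Hz = 23.371 kHz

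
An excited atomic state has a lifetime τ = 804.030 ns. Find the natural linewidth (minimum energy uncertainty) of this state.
409.321 peV

Using the energy-time uncertainty principle:
ΔEΔt ≥ ℏ/2

The lifetime τ represents the time uncertainty Δt.
The natural linewidth (minimum energy uncertainty) is:

ΔE = ℏ/(2τ)
ΔE = (1.055e-34 J·s) / (2 × 8.040e-07 s)
ΔE = 6.558e-29 J = 409.321 peV

This natural linewidth limits the precision of spectroscopic measurements.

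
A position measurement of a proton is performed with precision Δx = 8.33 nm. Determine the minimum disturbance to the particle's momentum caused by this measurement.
6.330 × 10^-27 kg·m/s

The uncertainty principle implies that measuring position disturbs momentum:
ΔxΔp ≥ ℏ/2

When we measure position with precision Δx, we necessarily introduce a momentum uncertainty:
Δp ≥ ℏ/(2Δx)
Δp_min = (1.055e-34 J·s) / (2 × 8.330e-09 m)
Δp_min = 6.330e-27 kg·m/s

The more precisely we measure position, the greater the momentum disturbance.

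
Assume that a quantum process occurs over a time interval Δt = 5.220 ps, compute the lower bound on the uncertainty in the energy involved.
63.047 μeV

Using the energy-time uncertainty principle:
ΔEΔt ≥ ℏ/2

The minimum uncertainty in energy is:
ΔE_min = ℏ/(2Δt)
ΔE_min = (1.055e-34 J·s) / (2 × 5.220e-12 s)
ΔE_min = 1.010e-23 J = 63.047 μeV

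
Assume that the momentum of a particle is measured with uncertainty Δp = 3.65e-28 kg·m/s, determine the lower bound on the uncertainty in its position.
144.462 nm

Using the Heisenberg uncertainty principle:
ΔxΔp ≥ ℏ/2

The minimum uncertainty in position is:
Δx_min = ℏ/(2Δp)
Δx_min = (1.055e-34 J·s) / (2 × 3.650e-28 kg·m/s)
Δx_min = 1.445e-07 m = 144.462 nm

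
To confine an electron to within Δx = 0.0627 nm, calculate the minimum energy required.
2.423 eV

Localizing a particle requires giving it sufficient momentum uncertainty:

1. From uncertainty principle: Δp ≥ ℏ/(2Δx)
   Δp_min = (1.055e-34 J·s) / (2 × 6.270e-11 m)
   Δp_min = 8.410e-25 kg·m/s

2. This momentum uncertainty corresponds to kinetic energy:
   KE ≈ (Δp)²/(2m) = (8.410e-25)²/(2 × 9.109e-31 kg)
   KE = 3.882e-19 J = 2.423 eV

Tighter localization requires more energy.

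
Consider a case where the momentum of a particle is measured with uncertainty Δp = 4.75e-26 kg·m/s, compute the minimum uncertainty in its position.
1.110 nm

Using the Heisenberg uncertainty principle:
ΔxΔp ≥ ℏ/2

The minimum uncertainty in position is:
Δx_min = ℏ/(2Δp)
Δx_min = (1.055e-34 J·s) / (2 × 4.750e-26 kg·m/s)
Δx_min = 1.110e-09 m = 1.110 nm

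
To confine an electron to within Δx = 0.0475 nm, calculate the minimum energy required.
4.222 eV

Localizing a particle requires giving it sufficient momentum uncertainty:

1. From uncertainty principle: Δp ≥ ℏ/(2Δx)
   Δp_min = (1.055e-34 J·s) / (2 × 4.750e-11 m)
   Δp_min = 1.110e-24 kg·m/s

2. This momentum uncertainty corresponds to kinetic energy:
   KE ≈ (Δp)²/(2m) = (1.110e-24)²/(2 × 9.109e-31 kg)
   KE = 6.764e-19 J = 4.222 eV

Tighter localization requires more energy.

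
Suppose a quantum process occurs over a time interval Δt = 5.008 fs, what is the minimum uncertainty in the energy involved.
65.716 meV

Using the energy-time uncertainty principle:
ΔEΔt ≥ ℏ/2

The minimum uncertainty in energy is:
ΔE_min = ℏ/(2Δt)
ΔE_min = (1.055e-34 J·s) / (2 × 5.008e-15 s)
ΔE_min = 1.053e-20 J = 65.716 meV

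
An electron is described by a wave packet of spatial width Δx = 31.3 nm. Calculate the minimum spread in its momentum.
1.685 × 10^-27 kg·m/s

For a wave packet, the spatial width Δx and momentum spread Δp are related by the uncertainty principle:
ΔxΔp ≥ ℏ/2

The minimum momentum spread is:
Δp_min = ℏ/(2Δx)
Δp_min = (1.055e-34 J·s) / (2 × 3.130e-08 m)
Δp_min = 1.685e-27 kg·m/s

A wave packet cannot have both a well-defined position and well-defined momentum.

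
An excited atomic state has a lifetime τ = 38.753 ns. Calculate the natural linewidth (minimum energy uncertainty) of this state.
8.492 neV

Using the energy-time uncertainty principle:
ΔEΔt ≥ ℏ/2

The lifetime τ represents the time uncertainty Δt.
The natural linewidth (minimum energy uncertainty) is:

ΔE = ℏ/(2τ)
ΔE = (1.055e-34 J·s) / (2 × 3.875e-08 s)
ΔE = 1.361e-27 J = 8.492 neV

This natural linewidth limits the precision of spectroscopic measurements.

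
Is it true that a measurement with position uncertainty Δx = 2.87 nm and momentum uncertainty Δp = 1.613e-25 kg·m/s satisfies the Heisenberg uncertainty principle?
Yes, it satisfies the uncertainty principle.

Calculate the product ΔxΔp:
ΔxΔp = (2.870e-09 m) × (1.613e-25 kg·m/s)
ΔxΔp = 4.629e-34 J·s

Compare to the minimum allowed value ℏ/2:
ℏ/2 = 5.273e-35 J·s

Since ΔxΔp = 4.629e-34 J·s ≥ 5.273e-35 J·s = ℏ/2,
the measurement satisfies the uncertainty principle.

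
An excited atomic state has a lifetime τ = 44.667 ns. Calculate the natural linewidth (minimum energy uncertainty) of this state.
7.368 neV

Using the energy-time uncertainty principle:
ΔEΔt ≥ ℏ/2

The lifetime τ represents the time uncertainty Δt.
The natural linewidth (minimum energy uncertainty) is:

ΔE = ℏ/(2τ)
ΔE = (1.055e-34 J·s) / (2 × 4.467e-08 s)
ΔE = 1.180e-27 J = 7.368 neV

This natural linewidth limits the precision of spectroscopic measurements.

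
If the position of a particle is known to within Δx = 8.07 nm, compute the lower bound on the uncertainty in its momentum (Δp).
6.534 × 10^-27 kg·m/s

Using the Heisenberg uncertainty principle:
ΔxΔp ≥ ℏ/2

The minimum uncertainty in momentum is:
Δp_min = ℏ/(2Δx)
Δp_min = (1.055e-34 J·s) / (2 × 8.070e-09 m)
Δp_min = 6.534e-27 kg·m/s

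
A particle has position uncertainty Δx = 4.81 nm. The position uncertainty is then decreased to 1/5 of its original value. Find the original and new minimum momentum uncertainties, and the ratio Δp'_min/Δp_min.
Original Δp_min = 1.096 × 10^-26 kg·m/s; new Δp'_min = 5.481 × 10^-26 kg·m/s; ratio Δp'_min/Δp_min = 5.

From the uncertainty principle ΔxΔp ≥ ℏ/2, the minimum momentum uncertainty is Δp_min = ℏ/(2Δx).

Original (Δx = 4.81 nm = 4.810e-09 m):
Δp_min = (1.055e-34 J·s)/(2 × 4.810e-09 m) = 1.096e-26 kg·m/s

When Δx → (1/5)Δx:
Δp'_min = ℏ/(2 × (1/5)Δx) = 5 × ℏ/(2Δx) = 5 × Δp_min
Δp'_min = 5 × 1.096e-26 kg·m/s = 5.481e-26 kg·m/s

Since Δp_min ∝ 1/Δx, when Δx is decreased to 1/5 of its original value, Δp_min increases to 5 times its original value.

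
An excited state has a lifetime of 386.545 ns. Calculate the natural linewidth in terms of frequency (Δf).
205.869 kHz

Using the energy-time uncertainty principle and E = hf:
ΔEΔt ≥ ℏ/2
hΔf·Δt ≥ ℏ/2

The minimum frequency uncertainty is:
Δf = ℏ/(2hτ) = 1/(4πτ)
Δf = 1/(4π × 3.865e-07 s)
Δf = 2.059e+05 Hz = 205.869 kHz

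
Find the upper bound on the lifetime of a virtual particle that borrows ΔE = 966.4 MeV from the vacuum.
3.405 × 10^-25 s

Using the energy-time uncertainty principle:
ΔEΔt ≥ ℏ/2

For a virtual particle borrowing energy ΔE, the maximum lifetime is:
Δt_max = ℏ/(2ΔE)

Converting energy:
ΔE = 966.4 MeV = 1.548e-10 J

Δt_max = (1.055e-34 J·s) / (2 × 1.548e-10 J)
Δt_max = 3.405e-25 s = 3.405 × 10^-25 s

Virtual particles with higher borrowed energy exist for shorter times.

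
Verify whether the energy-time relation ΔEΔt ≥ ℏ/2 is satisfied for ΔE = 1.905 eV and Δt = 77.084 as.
No, it violates the uncertainty relation.

Calculate the product ΔEΔt:
ΔE = 1.905 eV = 3.052e-19 J
ΔEΔt = (3.052e-19 J) × (7.708e-17 s)
ΔEΔt = 2.353e-35 J·s

Compare to the minimum allowed value ℏ/2:
ℏ/2 = 5.273e-35 J·s

Since ΔEΔt = 2.353e-35 J·s < 5.273e-35 J·s = ℏ/2,
this violates the uncertainty relation.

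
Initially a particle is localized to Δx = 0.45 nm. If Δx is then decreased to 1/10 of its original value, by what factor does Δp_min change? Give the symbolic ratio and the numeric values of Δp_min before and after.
Original Δp_min = 1.172 × 10^-25 kg·m/s; new Δp'_min = 1.172 × 10^-24 kg·m/s; ratio Δp'_min/Δp_min = 10.

From the uncertainty principle ΔxΔp ≥ ℏ/2, the minimum momentum uncertainty is Δp_min = ℏ/(2Δx).

Original (Δx = 0.45 nm = 4.500e-10 m):
Δp_min = (1.055e-34 J·s)/(2 × 4.500e-10 m) = 1.172e-25 kg·m/s

When Δx → (1/10)Δx:
Δp'_min = ℏ/(2 × (1/10)Δx) = 10 × ℏ/(2Δx) = 10 × Δp_min
Δp'_min = 10 × 1.172e-25 kg·m/s = 1.172e-24 kg·m/s

Since Δp_min ∝ 1/Δx, when Δx is decreased to 1/10 of its original value, Δp_min increases to 10 times its original value.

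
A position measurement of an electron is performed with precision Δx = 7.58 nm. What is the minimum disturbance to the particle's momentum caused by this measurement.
6.956 × 10^-27 kg·m/s

The uncertainty principle implies that measuring position disturbs momentum:
ΔxΔp ≥ ℏ/2

When we measure position with precision Δx, we necessarily introduce a momentum uncertainty:
Δp ≥ ℏ/(2Δx)
Δp_min = (1.055e-34 J·s) / (2 × 7.580e-09 m)
Δp_min = 6.956e-27 kg·m/s

The more precisely we measure position, the greater the momentum disturbance.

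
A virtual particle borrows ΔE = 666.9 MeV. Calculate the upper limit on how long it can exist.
4.935 × 10^-25 s

Using the energy-time uncertainty principle:
ΔEΔt ≥ ℏ/2

For a virtual particle borrowing energy ΔE, the maximum lifetime is:
Δt_max = ℏ/(2ΔE)

Converting energy:
ΔE = 666.9 MeV = 1.068e-10 J

Δt_max = (1.055e-34 J·s) / (2 × 1.068e-10 J)
Δt_max = 4.935e-25 s = 4.935 × 10^-25 s

Virtual particles with higher borrowed energy exist for shorter times.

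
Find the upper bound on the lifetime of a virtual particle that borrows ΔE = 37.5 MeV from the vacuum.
8.776 ys

Using the energy-time uncertainty principle:
ΔEΔt ≥ ℏ/2

For a virtual particle borrowing energy ΔE, the maximum lifetime is:
Δt_max = ℏ/(2ΔE)

Converting energy:
ΔE = 37.5 MeV = 6.008e-12 J

Δt_max = (1.055e-34 J·s) / (2 × 6.008e-12 J)
Δt_max = 8.776e-24 s = 8.776 ys

Virtual particles with higher borrowed energy exist for shorter times.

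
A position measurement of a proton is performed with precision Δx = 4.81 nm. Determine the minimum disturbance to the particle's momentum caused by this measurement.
1.096 × 10^-26 kg·m/s

The uncertainty principle implies that measuring position disturbs momentum:
ΔxΔp ≥ ℏ/2

When we measure position with precision Δx, we necessarily introduce a momentum uncertainty:
Δp ≥ ℏ/(2Δx)
Δp_min = (1.055e-34 J·s) / (2 × 4.810e-09 m)
Δp_min = 1.096e-26 kg·m/s

The more precisely we measure position, the greater the momentum disturbance.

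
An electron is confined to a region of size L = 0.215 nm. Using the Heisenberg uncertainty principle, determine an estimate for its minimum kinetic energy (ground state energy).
206.056 meV

Using the uncertainty principle to estimate ground state energy:

1. The position uncertainty is approximately the confinement size:
   Δx ≈ L = 2.150e-10 m

2. From ΔxΔp ≥ ℏ/2, the minimum momentum uncertainty is:
   Δp ≈ ℏ/(2L) = 2.452e-25 kg·m/s

3. The kinetic energy is approximately:
   KE ≈ (Δp)²/(2m) = (2.452e-25)²/(2 × 9.109e-31 kg)
   KE ≈ 3.301e-20 J = 206.056 meV

This is an order-of-magnitude estimate of the ground state energy.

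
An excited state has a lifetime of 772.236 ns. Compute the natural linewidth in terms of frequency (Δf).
103.048 kHz

Using the energy-time uncertainty principle and E = hf:
ΔEΔt ≥ ℏ/2
hΔf·Δt ≥ ℏ/2

The minimum frequency uncertainty is:
Δf = ℏ/(2hτ) = 1/(4πτ)
Δf = 1/(4π × 7.722e-07 s)
Δf = 1.030e+05 Hz = 103.048 kHz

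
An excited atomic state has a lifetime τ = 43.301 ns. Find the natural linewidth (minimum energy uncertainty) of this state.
7.600 neV

Using the energy-time uncertainty principle:
ΔEΔt ≥ ℏ/2

The lifetime τ represents the time uncertainty Δt.
The natural linewidth (minimum energy uncertainty) is:

ΔE = ℏ/(2τ)
ΔE = (1.055e-34 J·s) / (2 × 4.330e-08 s)
ΔE = 1.218e-27 J = 7.600 neV

This natural linewidth limits the precision of spectroscopic measurements.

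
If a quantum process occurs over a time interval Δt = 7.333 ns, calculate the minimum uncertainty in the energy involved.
44.880 neV

Using the energy-time uncertainty principle:
ΔEΔt ≥ ℏ/2

The minimum uncertainty in energy is:
ΔE_min = ℏ/(2Δt)
ΔE_min = (1.055e-34 J·s) / (2 × 7.333e-09 s)
ΔE_min = 7.191e-27 J = 44.880 neV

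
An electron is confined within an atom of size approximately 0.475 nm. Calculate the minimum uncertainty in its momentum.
1.110 × 10^-25 kg·m/s

Using the Heisenberg uncertainty principle:
ΔxΔp ≥ ℏ/2

With Δx ≈ L = 4.750e-10 m (the confinement size):
Δp_min = ℏ/(2Δx)
Δp_min = (1.055e-34 J·s) / (2 × 4.750e-10 m)
Δp_min = 1.110e-25 kg·m/s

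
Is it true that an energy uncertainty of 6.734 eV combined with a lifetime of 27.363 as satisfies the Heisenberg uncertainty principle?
No, it violates the uncertainty relation.

Calculate the product ΔEΔt:
ΔE = 6.734 eV = 1.079e-18 J
ΔEΔt = (1.079e-18 J) × (2.736e-17 s)
ΔEΔt = 2.952e-35 J·s

Compare to the minimum allowed value ℏ/2:
ℏ/2 = 5.273e-35 J·s

Since ΔEΔt = 2.952e-35 J·s < 5.273e-35 J·s = ℏ/2,
this violates the uncertainty relation.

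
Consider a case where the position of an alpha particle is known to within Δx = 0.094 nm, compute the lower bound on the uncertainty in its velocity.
84.420 m/s

Using the Heisenberg uncertainty principle and Δp = mΔv:
ΔxΔp ≥ ℏ/2
Δx(mΔv) ≥ ℏ/2

The minimum uncertainty in velocity is:
Δv_min = ℏ/(2mΔx)
Δv_min = (1.055e-34 J·s) / (2 × 6.645e-27 kg × 9.400e-11 m)
Δv_min = 8.442e+01 m/s = 84.420 m/s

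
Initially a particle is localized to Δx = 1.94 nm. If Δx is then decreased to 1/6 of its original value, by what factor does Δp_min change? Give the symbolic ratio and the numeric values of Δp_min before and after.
Original Δp_min = 2.718 × 10^-26 kg·m/s; new Δp'_min = 1.631 × 10^-25 kg·m/s; ratio Δp'_min/Δp_min = 6.

From the uncertainty principle ΔxΔp ≥ ℏ/2, the minimum momentum uncertainty is Δp_min = ℏ/(2Δx).

Original (Δx = 1.94 nm = 1.940e-09 m):
Δp_min = (1.055e-34 J·s)/(2 × 1.940e-09 m) = 2.718e-26 kg·m/s

When Δx → (1/6)Δx:
Δp'_min = ℏ/(2 × (1/6)Δx) = 6 × ℏ/(2Δx) = 6 × Δp_min
Δp'_min = 6 × 2.718e-26 kg·m/s = 1.631e-25 kg·m/s

Since Δp_min ∝ 1/Δx, when Δx is decreased to 1/6 of its original value, Δp_min increases to 6 times its original value.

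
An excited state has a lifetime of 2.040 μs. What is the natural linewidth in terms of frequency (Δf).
39.009 kHz

Using the energy-time uncertainty principle and E = hf:
ΔEΔt ≥ ℏ/2
hΔf·Δt ≥ ℏ/2

The minimum frequency uncertainty is:
Δf = ℏ/(2hτ) = 1/(4πτ)
Δf = 1/(4π × 2.040e-06 s)
Δf = 3.901e+04 Hz = 39.009 kHz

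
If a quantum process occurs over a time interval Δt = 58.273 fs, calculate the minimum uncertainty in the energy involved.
5.648 meV

Using the energy-time uncertainty principle:
ΔEΔt ≥ ℏ/2

The minimum uncertainty in energy is:
ΔE_min = ℏ/(2Δt)
ΔE_min = (1.055e-34 J·s) / (2 × 5.827e-14 s)
ΔE_min = 9.049e-22 J = 5.648 meV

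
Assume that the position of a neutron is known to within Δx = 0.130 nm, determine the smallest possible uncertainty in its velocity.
242.162 m/s

Using the Heisenberg uncertainty principle and Δp = mΔv:
ΔxΔp ≥ ℏ/2
Δx(mΔv) ≥ ℏ/2

The minimum uncertainty in velocity is:
Δv_min = ℏ/(2mΔx)
Δv_min = (1.055e-34 J·s) / (2 × 1.675e-27 kg × 1.300e-10 m)
Δv_min = 2.422e+02 m/s = 242.162 m/s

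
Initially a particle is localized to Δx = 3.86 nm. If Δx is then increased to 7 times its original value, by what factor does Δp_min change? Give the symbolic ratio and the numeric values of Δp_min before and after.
Original Δp_min = 1.366 × 10^-26 kg·m/s; new Δp'_min = 1.951 × 10^-27 kg·m/s; ratio Δp'_min/Δp_min = 1/7.

From the uncertainty principle ΔxΔp ≥ ℏ/2, the minimum momentum uncertainty is Δp_min = ℏ/(2Δx).

Original (Δx = 3.86 nm = 3.860e-09 m):
Δp_min = (1.055e-34 J·s)/(2 × 3.860e-09 m) = 1.366e-26 kg·m/s

When Δx → 7Δx:
Δp'_min = ℏ/(2 × 7Δx) = (1/7) × ℏ/(2Δx) = (1/7) × Δp_min
Δp'_min = 1/7 × 1.366e-26 kg·m/s = 1.951e-27 kg·m/s

Since Δp_min ∝ 1/Δx, when Δx is increased to 7 times its original value, Δp_min decreases to 1/7 of its original value.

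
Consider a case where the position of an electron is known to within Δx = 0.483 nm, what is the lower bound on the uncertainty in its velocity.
119.842 km/s

Using the Heisenberg uncertainty principle and Δp = mΔv:
ΔxΔp ≥ ℏ/2
Δx(mΔv) ≥ ℏ/2

The minimum uncertainty in velocity is:
Δv_min = ℏ/(2mΔx)
Δv_min = (1.055e-34 J·s) / (2 × 9.109e-31 kg × 4.830e-10 m)
Δv_min = 1.198e+05 m/s = 119.842 km/s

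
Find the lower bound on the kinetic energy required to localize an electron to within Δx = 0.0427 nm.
5.224 eV

Localizing a particle requires giving it sufficient momentum uncertainty:

1. From uncertainty principle: Δp ≥ ℏ/(2Δx)
   Δp_min = (1.055e-34 J·s) / (2 × 4.270e-11 m)
   Δp_min = 1.235e-24 kg·m/s

2. This momentum uncertainty corresponds to kinetic energy:
   KE ≈ (Δp)²/(2m) = (1.235e-24)²/(2 × 9.109e-31 kg)
   KE = 8.370e-19 J = 5.224 eV

Tighter localization requires more energy.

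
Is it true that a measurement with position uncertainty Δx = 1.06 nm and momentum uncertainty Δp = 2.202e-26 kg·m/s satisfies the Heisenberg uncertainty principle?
No, it violates the uncertainty principle (impossible measurement).

Calculate the product ΔxΔp:
ΔxΔp = (1.060e-09 m) × (2.202e-26 kg·m/s)
ΔxΔp = 2.334e-35 J·s

Compare to the minimum allowed value ℏ/2:
ℏ/2 = 5.273e-35 J·s

Since ΔxΔp = 2.334e-35 J·s < 5.273e-35 J·s = ℏ/2,
the measurement violates the uncertainty principle.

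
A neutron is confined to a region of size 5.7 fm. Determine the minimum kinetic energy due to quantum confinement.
159.443 keV

Using the uncertainty principle:

1. Position uncertainty: Δx ≈ 5.700e-15 m
2. Minimum momentum uncertainty: Δp = ℏ/(2Δx) = 9.251e-21 kg·m/s
3. Minimum kinetic energy:
   KE = (Δp)²/(2m) = (9.251e-21)²/(2 × 1.675e-27 kg)
   KE = 2.555e-14 J = 159.443 keV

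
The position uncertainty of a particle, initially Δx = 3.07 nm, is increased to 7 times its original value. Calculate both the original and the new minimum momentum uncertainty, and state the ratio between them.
Original Δp_min = 1.718 × 10^-26 kg·m/s; new Δp'_min = 2.454 × 10^-27 kg·m/s; ratio Δp'_min/Δp_min = 1/7.

From the uncertainty principle ΔxΔp ≥ ℏ/2, the minimum momentum uncertainty is Δp_min = ℏ/(2Δx).

Original (Δx = 3.07 nm = 3.070e-09 m):
Δp_min = (1.055e-34 J·s)/(2 × 3.070e-09 m) = 1.718e-26 kg·m/s

When Δx → 7Δx:
Δp'_min = ℏ/(2 × 7Δx) = (1/7) × ℏ/(2Δx) = (1/7) × Δp_min
Δp'_min = 1/7 × 1.718e-26 kg·m/s = 2.454e-27 kg·m/s

Since Δp_min ∝ 1/Δx, when Δx is increased to 7 times its original value, Δp_min decreases to 1/7 of its original value.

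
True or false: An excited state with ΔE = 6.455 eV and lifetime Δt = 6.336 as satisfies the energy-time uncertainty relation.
No, it violates the uncertainty relation.

Calculate the product ΔEΔt:
ΔE = 6.455 eV = 1.034e-18 J
ΔEΔt = (1.034e-18 J) × (6.336e-18 s)
ΔEΔt = 6.553e-36 J·s

Compare to the minimum allowed value ℏ/2:
ℏ/2 = 5.273e-35 J·s

Since ΔEΔt = 6.553e-36 J·s < 5.273e-35 J·s = ℏ/2,
this violates the uncertainty relation.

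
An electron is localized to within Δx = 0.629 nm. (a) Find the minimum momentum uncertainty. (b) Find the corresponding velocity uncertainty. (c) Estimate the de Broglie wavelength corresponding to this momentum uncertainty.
(a) Δp_min = 8.383 × 10^-26 kg·m/s
(b) Δv_min = 92.025 km/s
(c) λ_dB = 7.904 nm

Step-by-step:

(a) From the uncertainty principle:
Δp_min = ℏ/(2Δx) = (1.055e-34 J·s)/(2 × 6.290e-10 m) = 8.383e-26 kg·m/s

(b) The velocity uncertainty:
Δv = Δp/m = (8.383e-26 kg·m/s)/(9.109e-31 kg) = 9.203e+04 m/s = 92.025 km/s

(c) The de Broglie wavelength for this momentum:
λ = h/p = (6.626e-34 J·s)/(8.383e-26 kg·m/s) = 7.904e-09 m = 7.904 nm

Note: The de Broglie wavelength is comparable to the localization size, as expected from wave-particle duality.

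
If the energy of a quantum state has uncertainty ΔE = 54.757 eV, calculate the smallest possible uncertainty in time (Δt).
6.010 as

Using the energy-time uncertainty principle:
ΔEΔt ≥ ℏ/2

The minimum uncertainty in time is:
Δt_min = ℏ/(2ΔE)
Δt_min = (1.055e-34 J·s) / (2 × 8.773e-18 J)
Δt_min = 6.010e-18 s = 6.010 as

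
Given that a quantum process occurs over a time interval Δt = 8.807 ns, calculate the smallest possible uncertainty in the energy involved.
37.369 neV

Using the energy-time uncertainty principle:
ΔEΔt ≥ ℏ/2

The minimum uncertainty in energy is:
ΔE_min = ℏ/(2Δt)
ΔE_min = (1.055e-34 J·s) / (2 × 8.807e-09 s)
ΔE_min = 5.987e-27 J = 37.369 neV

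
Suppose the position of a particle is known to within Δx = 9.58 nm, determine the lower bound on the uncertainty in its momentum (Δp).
5.504 × 10^-27 kg·m/s

Using the Heisenberg uncertainty principle:
ΔxΔp ≥ ℏ/2

The minimum uncertainty in momentum is:
Δp_min = ℏ/(2Δx)
Δp_min = (1.055e-34 J·s) / (2 × 9.580e-09 m)
Δp_min = 5.504e-27 kg·m/s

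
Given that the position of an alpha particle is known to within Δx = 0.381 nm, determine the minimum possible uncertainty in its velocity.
20.828 m/s

Using the Heisenberg uncertainty principle and Δp = mΔv:
ΔxΔp ≥ ℏ/2
Δx(mΔv) ≥ ℏ/2

The minimum uncertainty in velocity is:
Δv_min = ℏ/(2mΔx)
Δv_min = (1.055e-34 J·s) / (2 × 6.645e-27 kg × 3.810e-10 m)
Δv_min = 2.083e+01 m/s = 20.828 m/s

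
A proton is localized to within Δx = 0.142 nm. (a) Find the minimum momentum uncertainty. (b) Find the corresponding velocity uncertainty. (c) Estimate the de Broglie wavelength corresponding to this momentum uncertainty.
(a) Δp_min = 3.713 × 10^-25 kg·m/s
(b) Δv_min = 222.004 m/s
(c) λ_dB = 1.784 nm

Step-by-step:

(a) From the uncertainty principle:
Δp_min = ℏ/(2Δx) = (1.055e-34 J·s)/(2 × 1.420e-10 m) = 3.713e-25 kg·m/s

(b) The velocity uncertainty:
Δv = Δp/m = (3.713e-25 kg·m/s)/(1.673e-27 kg) = 2.220e+02 m/s = 222.004 m/s

(c) The de Broglie wavelength for this momentum:
λ = h/p = (6.626e-34 J·s)/(3.713e-25 kg·m/s) = 1.784e-09 m = 1.784 nm

Note: The de Broglie wavelength is comparable to the localization size, as expected from wave-particle duality.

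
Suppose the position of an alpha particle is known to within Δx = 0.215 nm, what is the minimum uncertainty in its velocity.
36.909 m/s

Using the Heisenberg uncertainty principle and Δp = mΔv:
ΔxΔp ≥ ℏ/2
Δx(mΔv) ≥ ℏ/2

The minimum uncertainty in velocity is:
Δv_min = ℏ/(2mΔx)
Δv_min = (1.055e-34 J·s) / (2 × 6.645e-27 kg × 2.150e-10 m)
Δv_min = 3.691e+01 m/s = 36.909 m/s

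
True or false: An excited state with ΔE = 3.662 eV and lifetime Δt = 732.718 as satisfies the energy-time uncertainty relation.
Yes, it satisfies the uncertainty relation.

Calculate the product ΔEΔt:
ΔE = 3.662 eV = 5.867e-19 J
ΔEΔt = (5.867e-19 J) × (7.327e-16 s)
ΔEΔt = 4.299e-34 J·s

Compare to the minimum allowed value ℏ/2:
ℏ/2 = 5.273e-35 J·s

Since ΔEΔt = 4.299e-34 J·s ≥ 5.273e-35 J·s = ℏ/2,
this satisfies the uncertainty relation.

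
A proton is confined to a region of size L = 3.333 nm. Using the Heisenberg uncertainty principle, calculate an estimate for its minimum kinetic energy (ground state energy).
466.964 neV

Using the uncertainty principle to estimate ground state energy:

1. The position uncertainty is approximately the confinement size:
   Δx ≈ L = 3.333e-09 m

2. From ΔxΔp ≥ ℏ/2, the minimum momentum uncertainty is:
   Δp ≈ ℏ/(2L) = 1.582e-26 kg·m/s

3. The kinetic energy is approximately:
   KE ≈ (Δp)²/(2m) = (1.582e-26)²/(2 × 1.673e-27 kg)
   KE ≈ 7.482e-26 J = 466.964 neV

This is an order-of-magnitude estimate of the ground state energy.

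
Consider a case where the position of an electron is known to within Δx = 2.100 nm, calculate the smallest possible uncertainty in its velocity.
27.564 km/s

Using the Heisenberg uncertainty principle and Δp = mΔv:
ΔxΔp ≥ ℏ/2
Δx(mΔv) ≥ ℏ/2

The minimum uncertainty in velocity is:
Δv_min = ℏ/(2mΔx)
Δv_min = (1.055e-34 J·s) / (2 × 9.109e-31 kg × 2.100e-09 m)
Δv_min = 2.756e+04 m/s = 27.564 km/s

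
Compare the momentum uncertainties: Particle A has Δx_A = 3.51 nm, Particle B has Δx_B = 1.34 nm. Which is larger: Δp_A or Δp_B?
Particle B has the larger minimum momentum uncertainty, by a factor of 2.62.

For each particle, the minimum momentum uncertainty is Δp_min = ℏ/(2Δx):

Particle A: Δp_A = ℏ/(2×3.510e-09 m) = 1.502e-26 kg·m/s
Particle B: Δp_B = ℏ/(2×1.340e-09 m) = 3.935e-26 kg·m/s

Ratio: Δp_B/Δp_A = 2.62

Since Δp_min ∝ 1/Δx, the particle with smaller position uncertainty (B) has larger momentum uncertainty.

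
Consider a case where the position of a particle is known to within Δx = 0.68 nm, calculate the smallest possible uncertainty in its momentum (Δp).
7.754 × 10^-26 kg·m/s

Using the Heisenberg uncertainty principle:
ΔxΔp ≥ ℏ/2

The minimum uncertainty in momentum is:
Δp_min = ℏ/(2Δx)
Δp_min = (1.055e-34 J·s) / (2 × 6.800e-10 m)
Δp_min = 7.754e-26 kg·m/s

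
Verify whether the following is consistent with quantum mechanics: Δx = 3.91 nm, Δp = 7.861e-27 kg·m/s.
No, it violates the uncertainty principle (impossible measurement).

Calculate the product ΔxΔp:
ΔxΔp = (3.910e-09 m) × (7.861e-27 kg·m/s)
ΔxΔp = 3.074e-35 J·s

Compare to the minimum allowed value ℏ/2:
ℏ/2 = 5.273e-35 J·s

Since ΔxΔp = 3.074e-35 J·s < 5.273e-35 J·s = ℏ/2,
the measurement violates the uncertainty principle.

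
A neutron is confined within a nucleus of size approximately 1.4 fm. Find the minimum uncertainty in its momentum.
3.766 × 10^-20 kg·m/s

Using the Heisenberg uncertainty principle:
ΔxΔp ≥ ℏ/2

With Δx ≈ L = 1.400e-15 m (the confinement size):
Δp_min = ℏ/(2Δx)
Δp_min = (1.055e-34 J·s) / (2 × 1.400e-15 m)
Δp_min = 3.766e-20 kg·m/s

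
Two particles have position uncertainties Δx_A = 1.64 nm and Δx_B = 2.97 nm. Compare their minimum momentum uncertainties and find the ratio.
Particle A has the larger minimum momentum uncertainty, by a factor of 1.81.

For each particle, the minimum momentum uncertainty is Δp_min = ℏ/(2Δx):

Particle A: Δp_A = ℏ/(2×1.640e-09 m) = 3.215e-26 kg·m/s
Particle B: Δp_B = ℏ/(2×2.970e-09 m) = 1.775e-26 kg·m/s

Ratio: Δp_A/Δp_B = 1.81

Since Δp_min ∝ 1/Δx, the particle with smaller position uncertainty (A) has larger momentum uncertainty.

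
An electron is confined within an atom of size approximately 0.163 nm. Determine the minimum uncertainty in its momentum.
3.235 × 10^-25 kg·m/s

Using the Heisenberg uncertainty principle:
ΔxΔp ≥ ℏ/2

With Δx ≈ L = 1.630e-10 m (the confinement size):
Δp_min = ℏ/(2Δx)
Δp_min = (1.055e-34 J·s) / (2 × 1.630e-10 m)
Δp_min = 3.235e-25 kg·m/s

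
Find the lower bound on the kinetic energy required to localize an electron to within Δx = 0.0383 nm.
6.493 eV

Localizing a particle requires giving it sufficient momentum uncertainty:

1. From uncertainty principle: Δp ≥ ℏ/(2Δx)
   Δp_min = (1.055e-34 J·s) / (2 × 3.830e-11 m)
   Δp_min = 1.377e-24 kg·m/s

2. This momentum uncertainty corresponds to kinetic energy:
   KE ≈ (Δp)²/(2m) = (1.377e-24)²/(2 × 9.109e-31 kg)
   KE = 1.040e-18 J = 6.493 eV

Tighter localization requires more energy.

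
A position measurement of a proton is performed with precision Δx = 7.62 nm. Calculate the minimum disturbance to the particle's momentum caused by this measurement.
6.920 × 10^-27 kg·m/s

The uncertainty principle implies that measuring position disturbs momentum:
ΔxΔp ≥ ℏ/2

When we measure position with precision Δx, we necessarily introduce a momentum uncertainty:
Δp ≥ ℏ/(2Δx)
Δp_min = (1.055e-34 J·s) / (2 × 7.620e-09 m)
Δp_min = 6.920e-27 kg·m/s

The more precisely we measure position, the greater the momentum disturbance.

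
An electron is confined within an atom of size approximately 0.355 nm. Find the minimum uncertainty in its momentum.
1.485 × 10^-25 kg·m/s

Using the Heisenberg uncertainty principle:
ΔxΔp ≥ ℏ/2

With Δx ≈ L = 3.550e-10 m (the confinement size):
Δp_min = ℏ/(2Δx)
Δp_min = (1.055e-34 J·s) / (2 × 3.550e-10 m)
Δp_min = 1.485e-25 kg·m/s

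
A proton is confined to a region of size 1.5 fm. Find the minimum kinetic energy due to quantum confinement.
2.306 MeV

Using the uncertainty principle:

1. Position uncertainty: Δx ≈ 1.500e-15 m
2. Minimum momentum uncertainty: Δp = ℏ/(2Δx) = 3.515e-20 kg·m/s
3. Minimum kinetic energy:
   KE = (Δp)²/(2m) = (3.515e-20)²/(2 × 1.673e-27 kg)
   KE = 3.694e-13 J = 2.306 MeV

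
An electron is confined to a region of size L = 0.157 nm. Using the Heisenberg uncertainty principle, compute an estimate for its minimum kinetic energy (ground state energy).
386.424 meV

Using the uncertainty principle to estimate ground state energy:

1. The position uncertainty is approximately the confinement size:
   Δx ≈ L = 1.570e-10 m

2. From ΔxΔp ≥ ℏ/2, the minimum momentum uncertainty is:
   Δp ≈ ℏ/(2L) = 3.359e-25 kg·m/s

3. The kinetic energy is approximately:
   KE ≈ (Δp)²/(2m) = (3.359e-25)²/(2 × 9.109e-31 kg)
   KE ≈ 6.191e-20 J = 386.424 meV

This is an order-of-magnitude estimate of the ground state energy.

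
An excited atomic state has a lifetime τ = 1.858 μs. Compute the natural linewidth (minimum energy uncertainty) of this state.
177.129 peV

Using the energy-time uncertainty principle:
ΔEΔt ≥ ℏ/2

The lifetime τ represents the time uncertainty Δt.
The natural linewidth (minimum energy uncertainty) is:

ΔE = ℏ/(2τ)
ΔE = (1.055e-34 J·s) / (2 × 1.858e-06 s)
ΔE = 2.838e-29 J = 177.129 peV

This natural linewidth limits the precision of spectroscopic measurements.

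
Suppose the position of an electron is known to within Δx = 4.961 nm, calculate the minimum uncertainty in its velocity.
11.668 km/s

Using the Heisenberg uncertainty principle and Δp = mΔv:
ΔxΔp ≥ ℏ/2
Δx(mΔv) ≥ ℏ/2

The minimum uncertainty in velocity is:
Δv_min = ℏ/(2mΔx)
Δv_min = (1.055e-34 J·s) / (2 × 9.109e-31 kg × 4.961e-09 m)
Δv_min = 1.167e+04 m/s = 11.668 km/s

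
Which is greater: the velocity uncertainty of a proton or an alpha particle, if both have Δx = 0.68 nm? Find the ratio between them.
The proton has the larger minimum velocity uncertainty, by a ratio of 4.0.

For both particles, Δp_min = ℏ/(2Δx) = 7.754e-26 kg·m/s (same for both).

The velocity uncertainty is Δv = Δp/m:
- proton: Δv = 7.754e-26 / 1.673e-27 = 4.636e+01 m/s = 46.360 m/s
- alpha particle: Δv = 7.754e-26 / 6.645e-27 = 1.167e+01 m/s = 11.670 m/s

Ratio: 4.636e+01 / 1.167e+01 = 4.0

The lighter particle has larger velocity uncertainty because Δv ∝ 1/m.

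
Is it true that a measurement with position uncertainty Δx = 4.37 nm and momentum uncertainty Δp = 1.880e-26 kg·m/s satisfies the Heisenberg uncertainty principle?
Yes, it satisfies the uncertainty principle.

Calculate the product ΔxΔp:
ΔxΔp = (4.370e-09 m) × (1.880e-26 kg·m/s)
ΔxΔp = 8.216e-35 J·s

Compare to the minimum allowed value ℏ/2:
ℏ/2 = 5.273e-35 J·s

Since ΔxΔp = 8.216e-35 J·s ≥ 5.273e-35 J·s = ℏ/2,
the measurement satisfies the uncertainty principle.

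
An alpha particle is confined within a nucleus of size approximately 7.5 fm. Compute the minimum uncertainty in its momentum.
7.030 × 10^-21 kg·m/s

Using the Heisenberg uncertainty principle:
ΔxΔp ≥ ℏ/2

With Δx ≈ L = 7.500e-15 m (the confinement size):
Δp_min = ℏ/(2Δx)
Δp_min = (1.055e-34 J·s) / (2 × 7.500e-15 m)
Δp_min = 7.030e-21 kg·m/s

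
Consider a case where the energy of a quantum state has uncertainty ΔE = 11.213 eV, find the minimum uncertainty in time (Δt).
29.350 as

Using the energy-time uncertainty principle:
ΔEΔt ≥ ℏ/2

The minimum uncertainty in time is:
Δt_min = ℏ/(2ΔE)
Δt_min = (1.055e-34 J·s) / (2 × 1.797e-18 J)
Δt_min = 2.935e-17 s = 29.350 as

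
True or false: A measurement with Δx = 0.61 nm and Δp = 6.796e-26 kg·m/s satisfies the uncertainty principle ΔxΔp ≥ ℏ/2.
No, it violates the uncertainty principle (impossible measurement).

Calculate the product ΔxΔp:
ΔxΔp = (6.100e-10 m) × (6.796e-26 kg·m/s)
ΔxΔp = 4.146e-35 J·s

Compare to the minimum allowed value ℏ/2:
ℏ/2 = 5.273e-35 J·s

Since ΔxΔp = 4.146e-35 J·s < 5.273e-35 J·s = ℏ/2,
the measurement violates the uncertainty principle.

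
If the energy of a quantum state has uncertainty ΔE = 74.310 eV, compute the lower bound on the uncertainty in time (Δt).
4.429 as

Using the energy-time uncertainty principle:
ΔEΔt ≥ ℏ/2

The minimum uncertainty in time is:
Δt_min = ℏ/(2ΔE)
Δt_min = (1.055e-34 J·s) / (2 × 1.191e-17 J)
Δt_min = 4.429e-18 s = 4.429 as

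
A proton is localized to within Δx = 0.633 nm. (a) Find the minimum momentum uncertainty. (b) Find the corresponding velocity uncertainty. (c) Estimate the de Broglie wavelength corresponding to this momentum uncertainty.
(a) Δp_min = 8.330 × 10^-26 kg·m/s
(b) Δv_min = 49.802 m/s
(c) λ_dB = 7.955 nm

Step-by-step:

(a) From the uncertainty principle:
Δp_min = ℏ/(2Δx) = (1.055e-34 J·s)/(2 × 6.330e-10 m) = 8.330e-26 kg·m/s

(b) The velocity uncertainty:
Δv = Δp/m = (8.330e-26 kg·m/s)/(1.673e-27 kg) = 4.980e+01 m/s = 49.802 m/s

(c) The de Broglie wavelength for this momentum:
λ = h/p = (6.626e-34 J·s)/(8.330e-26 kg·m/s) = 7.955e-09 m = 7.955 nm

Note: The de Broglie wavelength is comparable to the localization size, as expected from wave-particle duality.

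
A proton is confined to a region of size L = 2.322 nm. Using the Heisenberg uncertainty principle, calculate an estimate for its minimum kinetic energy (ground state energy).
962.121 neV

Using the uncertainty principle to estimate ground state energy:

1. The position uncertainty is approximately the confinement size:
   Δx ≈ L = 2.322e-09 m

2. From ΔxΔp ≥ ℏ/2, the minimum momentum uncertainty is:
   Δp ≈ ℏ/(2L) = 2.271e-26 kg·m/s

3. The kinetic energy is approximately:
   KE ≈ (Δp)²/(2m) = (2.271e-26)²/(2 × 1.673e-27 kg)
   KE ≈ 1.541e-25 J = 962.121 neV

This is an order-of-magnitude estimate of the ground state energy.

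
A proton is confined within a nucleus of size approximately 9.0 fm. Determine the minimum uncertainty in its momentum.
5.859 × 10^-21 kg·m/s

Using the Heisenberg uncertainty principle:
ΔxΔp ≥ ℏ/2

With Δx ≈ L = 9.000e-15 m (the confinement size):
Δp_min = ℏ/(2Δx)
Δp_min = (1.055e-34 J·s) / (2 × 9.000e-15 m)
Δp_min = 5.859e-21 kg·m/s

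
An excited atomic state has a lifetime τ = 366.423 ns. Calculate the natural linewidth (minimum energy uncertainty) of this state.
898.159 peV

Using the energy-time uncertainty principle:
ΔEΔt ≥ ℏ/2

The lifetime τ represents the time uncertainty Δt.
The natural linewidth (minimum energy uncertainty) is:

ΔE = ℏ/(2τ)
ΔE = (1.055e-34 J·s) / (2 × 3.664e-07 s)
ΔE = 1.439e-28 J = 898.159 peV

This natural linewidth limits the precision of spectroscopic measurements.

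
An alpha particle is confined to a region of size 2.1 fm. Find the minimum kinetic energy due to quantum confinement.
296.102 keV

Using the uncertainty principle:

1. Position uncertainty: Δx ≈ 2.100e-15 m
2. Minimum momentum uncertainty: Δp = ℏ/(2Δx) = 2.511e-20 kg·m/s
3. Minimum kinetic energy:
   KE = (Δp)²/(2m) = (2.511e-20)²/(2 × 6.645e-27 kg)
   KE = 4.744e-14 J = 296.102 keV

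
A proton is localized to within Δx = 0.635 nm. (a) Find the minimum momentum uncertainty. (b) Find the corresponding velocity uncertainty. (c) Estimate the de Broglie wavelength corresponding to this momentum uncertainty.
(a) Δp_min = 8.304 × 10^-26 kg·m/s
(b) Δv_min = 49.645 m/s
(c) λ_dB = 7.980 nm

Step-by-step:

(a) From the uncertainty principle:
Δp_min = ℏ/(2Δx) = (1.055e-34 J·s)/(2 × 6.350e-10 m) = 8.304e-26 kg·m/s

(b) The velocity uncertainty:
Δv = Δp/m = (8.304e-26 kg·m/s)/(1.673e-27 kg) = 4.964e+01 m/s = 49.645 m/s

(c) The de Broglie wavelength for this momentum:
λ = h/p = (6.626e-34 J·s)/(8.304e-26 kg·m/s) = 7.980e-09 m = 7.980 nm

Note: The de Broglie wavelength is comparable to the localization size, as expected from wave-particle duality.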